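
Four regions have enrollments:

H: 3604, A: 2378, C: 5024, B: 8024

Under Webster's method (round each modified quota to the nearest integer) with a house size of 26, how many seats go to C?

Standard divisor 19030/26 ≈ 731.923; standard quotas: H 4.924, A 3.249, C 6.864, B 10.963.
Rounding to the nearest integer gives H 5, A 3, C 7, B 11 — total 26, matching the house size, so no adjustment is needed.
C receives 7.

7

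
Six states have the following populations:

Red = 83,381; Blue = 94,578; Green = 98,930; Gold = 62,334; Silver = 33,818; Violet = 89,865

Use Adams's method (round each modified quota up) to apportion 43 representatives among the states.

Red: 8, Blue: 9, Green: 9, Gold: 6, Silver: 3, Violet: 8

Standard divisor 462906/43 ≈ 10765.256; standard quotas: Red 7.745, Blue 8.785, Green 9.190, Gold 5.790, Silver 3.141, Violet 8.348.
Rounding up gives 8, 9, 10, 6, 4, 9 = 46 seats, so the divisor must be adjusted.
With modified divisor 11500: modified quotas Red 7.251, Blue 8.224, Green 8.603, Gold 5.420, Silver 2.941, Violet 7.814.
Rounding up: Red 8, Blue 9, Green 9, Gold 6, Silver 3, Violet 8 (total 43).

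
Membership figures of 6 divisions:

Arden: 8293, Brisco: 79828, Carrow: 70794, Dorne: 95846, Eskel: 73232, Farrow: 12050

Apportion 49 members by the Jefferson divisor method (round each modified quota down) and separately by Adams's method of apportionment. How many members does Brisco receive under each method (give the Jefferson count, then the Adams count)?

Jefferson: Arden 1, Brisco 12, Carrow 10, Dorne 14, Eskel 11, Farrow 1.
Adams: Arden 2, Brisco 11, Carrow 10, Dorne 14, Eskel 10, Farrow 2.
Brisco gets 12 under Jefferson and 11 under Adams.

12 and 11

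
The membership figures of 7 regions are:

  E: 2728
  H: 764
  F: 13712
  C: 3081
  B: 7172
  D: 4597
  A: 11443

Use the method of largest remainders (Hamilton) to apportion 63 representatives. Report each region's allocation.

Total 43497; standard divisor 43497/63 ≈ 690.429.
Standard quotas: E 3.9512, H 1.1066, F 19.8601, C 4.4624, B 10.3878, D 6.6582, A 16.5738.
Lower quotas: E 3, H 1, F 19, C 4, B 10, D 6, A 16 (sum 59, leaving 4 seats).
Remainders in descending order: E 0.9512, F 0.8601, D 0.6582, A 0.5738, C 0.4624, B 0.3878, H 0.1066.
Largest remainders: E, F, D, A receive the extra seats.

E 4, H 1, F 20, C 4, B 10, D 7, A 17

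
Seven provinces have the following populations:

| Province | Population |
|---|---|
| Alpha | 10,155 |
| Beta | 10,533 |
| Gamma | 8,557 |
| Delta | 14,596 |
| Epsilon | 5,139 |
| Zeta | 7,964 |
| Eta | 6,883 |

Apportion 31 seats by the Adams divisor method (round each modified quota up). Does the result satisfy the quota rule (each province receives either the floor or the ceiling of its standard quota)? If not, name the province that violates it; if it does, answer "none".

Standard quotas: Alpha 4.932, Beta 5.116, Gamma 4.156, Delta 7.089, Epsilon 2.496, Zeta 3.868, Eta 3.343.
Adams allocation: Alpha 5, Beta 5, Gamma 4, Delta 7, Epsilon 3, Zeta 4, Eta 3.
Every allocation lies between the lower and upper quota.

none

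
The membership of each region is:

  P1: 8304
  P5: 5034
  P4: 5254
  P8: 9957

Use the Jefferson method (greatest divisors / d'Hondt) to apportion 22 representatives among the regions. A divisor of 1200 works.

P1: 6, P5: 4, P4: 4, P8: 8

With modified divisor 1200: modified quotas P1 6.920, P5 4.195, P4 4.378, P8 8.297.
Rounding down: P1 6, P5 4, P4 4, P8 8 (total 22).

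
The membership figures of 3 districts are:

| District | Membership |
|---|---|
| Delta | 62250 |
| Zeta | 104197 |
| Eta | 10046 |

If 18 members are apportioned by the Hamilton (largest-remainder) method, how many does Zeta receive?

11

Standard divisor: 176493 ÷ 18 ≈ 9805.167.
Standard quotas: Delta 6.3487, Zeta 10.6267, Eta 1.0246.
Lower quotas: Delta 6, Zeta 10, Eta 1 (sum 17, leaving 1 seat).
Remainders in descending order: Zeta 0.6267, Delta 0.3487, Eta 0.0246.
The surplus seat goes to Zeta.
Zeta receives 11.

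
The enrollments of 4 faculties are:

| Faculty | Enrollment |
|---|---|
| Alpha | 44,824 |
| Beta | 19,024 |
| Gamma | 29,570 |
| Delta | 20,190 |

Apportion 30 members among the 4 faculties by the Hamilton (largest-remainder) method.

Total 113608; standard divisor 113608/30 ≈ 3786.933.
Standard quotas: Alpha 11.8365, Beta 5.0236, Gamma 7.8084, Delta 5.3315.
Lower quotas: Alpha 11, Beta 5, Gamma 7, Delta 5 (sum 28, leaving 2 seats).
Remainders in descending order: Alpha 0.8365, Gamma 0.8084, Delta 0.3315, Beta 0.0236.
Largest remainders: Alpha, Gamma receive the extra seats.

Alpha 12; Beta 5; Gamma 8; Delta 5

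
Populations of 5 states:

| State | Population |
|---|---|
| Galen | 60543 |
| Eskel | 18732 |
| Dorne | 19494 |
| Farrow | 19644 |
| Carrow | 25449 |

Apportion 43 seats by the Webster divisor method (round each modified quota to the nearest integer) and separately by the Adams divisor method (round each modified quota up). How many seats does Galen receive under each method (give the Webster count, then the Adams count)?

18 and 17

Webster: Galen 18, Eskel 6, Dorne 6, Farrow 6, Carrow 7.
Adams: Galen 17, Eskel 6, Dorne 6, Farrow 6, Carrow 8.
Galen gets 18 under Webster and 17 under Adams.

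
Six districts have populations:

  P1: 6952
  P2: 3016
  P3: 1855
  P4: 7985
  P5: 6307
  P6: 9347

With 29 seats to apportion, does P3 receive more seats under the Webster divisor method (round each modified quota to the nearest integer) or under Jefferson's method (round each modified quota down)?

Webster

Webster: P1 6, P2 2, P3 2, P4 6, P5 5, P6 8.
Jefferson: P1 6, P2 2, P3 1, P4 7, P5 5, P6 8.
P3 gets 2 under Webster and 1 under Jefferson.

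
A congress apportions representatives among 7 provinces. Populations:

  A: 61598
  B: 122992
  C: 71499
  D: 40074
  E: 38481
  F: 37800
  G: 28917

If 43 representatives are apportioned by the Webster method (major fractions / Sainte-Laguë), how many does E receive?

4

Standard divisor 401361/43 ≈ 9333.977; standard quotas: A 6.599, B 13.177, C 7.660, D 4.293, E 4.123, F 4.050, G 3.098.
Rounding to the nearest integer gives A 7, B 13, C 8, D 4, E 4, F 4, G 3 — total 43, matching the house size, so no adjustment is needed.
E receives 4.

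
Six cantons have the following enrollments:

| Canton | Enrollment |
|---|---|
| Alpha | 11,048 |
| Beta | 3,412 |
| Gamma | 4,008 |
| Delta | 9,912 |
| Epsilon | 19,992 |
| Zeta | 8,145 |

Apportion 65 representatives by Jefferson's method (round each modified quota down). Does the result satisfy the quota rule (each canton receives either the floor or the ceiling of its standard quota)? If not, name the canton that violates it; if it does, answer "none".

Standard quotas: Alpha 12.706, Beta 3.924, Gamma 4.610, Delta 11.400, Epsilon 22.993, Zeta 9.368.
Jefferson allocation: Alpha 13, Beta 4, Gamma 4, Delta 11, Epsilon 24, Zeta 9.
Epsilon has quota 22.993 (lower 22, upper 23) but receives 24 — outside the quota interval.

Epsilon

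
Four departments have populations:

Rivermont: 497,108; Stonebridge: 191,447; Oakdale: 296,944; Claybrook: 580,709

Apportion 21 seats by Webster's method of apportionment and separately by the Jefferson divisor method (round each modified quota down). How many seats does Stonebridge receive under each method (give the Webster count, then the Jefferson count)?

3 and 2

Webster: Rivermont 6, Stonebridge 3, Oakdale 4, Claybrook 8.
Jefferson: Rivermont 7, Stonebridge 2, Oakdale 4, Claybrook 8.
Stonebridge gets 3 under Webster and 2 under Jefferson.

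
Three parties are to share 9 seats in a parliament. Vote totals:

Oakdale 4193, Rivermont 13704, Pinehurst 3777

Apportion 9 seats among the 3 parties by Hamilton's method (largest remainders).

Oakdale 2, Rivermont 6, Pinehurst 1

Standard divisor: 21674 ÷ 9 ≈ 2408.222.
Standard quotas: Oakdale 1.7411, Rivermont 5.6905, Pinehurst 1.5684.
Lower quotas: Oakdale 1, Rivermont 5, Pinehurst 1 (sum 7, leaving 2 seats).
Remainders in descending order: Oakdale 0.7411, Rivermont 0.6905, Pinehurst 0.5684.
Largest remainders: Oakdale, Rivermont receive the extra seats.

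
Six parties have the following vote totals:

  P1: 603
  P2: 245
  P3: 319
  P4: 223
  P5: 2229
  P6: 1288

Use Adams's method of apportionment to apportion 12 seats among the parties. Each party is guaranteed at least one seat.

P1 2, P2 1, P3 1, P4 1, P5 4, P6 3

Standard divisor 4907/12 ≈ 408.917; standard quotas: P1 1.475, P2 0.599, P3 0.780, P4 0.545, P5 5.451, P6 3.150.
Rounding up gives 2, 1, 1, 1, 6, 4 = 15 seats, so the divisor must be adjusted.
With modified divisor 580: modified quotas P1 1.040, P2 0.422, P3 0.550, P4 0.384, P5 3.843, P6 2.221.
Rounding up: P1 2, P2 1, P3 1, P4 1, P5 4, P6 3 (total 12).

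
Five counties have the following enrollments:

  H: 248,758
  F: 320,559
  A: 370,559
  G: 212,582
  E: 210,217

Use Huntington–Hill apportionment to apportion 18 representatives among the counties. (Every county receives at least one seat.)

H 3, F 4, A 5, G 3, E 3

With divisor 77335: modified quotas H 3.217, F 4.145, A 4.792, G 2.749, E 2.718.
Geometric-mean thresholds: H √(3·4)=3.464, F √(4·5)=4.472, A √(4·5)=4.472, G √(2·3)=2.449, E √(2·3)=2.449.
Each quota rounded against its threshold gives H 3, F 4, A 5, G 3, E 3 (total 18).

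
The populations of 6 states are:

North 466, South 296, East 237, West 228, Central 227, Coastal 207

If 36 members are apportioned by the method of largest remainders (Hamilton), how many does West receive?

5

Standard divisor: 1661 ÷ 36 ≈ 46.139.
Standard quotas: North 10.100, South 6.415, East 5.137, West 4.942, Central 4.920, Coastal 4.486.
Lower quotas: North 10, South 6, East 5, West 4, Central 4, Coastal 4 (sum 33, leaving 3 seats).
Remainders in descending order: West 0.942, Central 0.920, Coastal 0.486, South 0.415, East 0.137, North 0.100.
Largest remainders: West, Central, Coastal receive the extra seats.
West receives 5.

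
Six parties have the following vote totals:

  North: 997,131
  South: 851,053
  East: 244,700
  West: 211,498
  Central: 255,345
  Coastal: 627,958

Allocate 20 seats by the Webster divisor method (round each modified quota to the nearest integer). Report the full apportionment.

Standard divisor 3187685/20 ≈ 159384.25; standard quotas: North 6.256, South 5.340, East 1.535, West 1.327, Central 1.602, Coastal 3.940.
Rounding to the nearest integer gives North 6, South 5, East 2, West 1, Central 2, Coastal 4 — total 20, matching the house size, so no adjustment is needed.

North=6, South=5, East=2, West=1, Central=2, Coastal=4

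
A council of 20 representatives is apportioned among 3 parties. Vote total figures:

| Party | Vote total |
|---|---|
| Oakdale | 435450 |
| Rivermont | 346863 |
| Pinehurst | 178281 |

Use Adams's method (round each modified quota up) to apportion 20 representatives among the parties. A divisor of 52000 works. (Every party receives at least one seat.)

Oakdale: 9, Rivermont: 7, Pinehurst: 4

With modified divisor 52000: modified quotas Oakdale 8.374, Rivermont 6.670, Pinehurst 3.428.
Rounding up: Oakdale 9, Rivermont 7, Pinehurst 4 (total 20).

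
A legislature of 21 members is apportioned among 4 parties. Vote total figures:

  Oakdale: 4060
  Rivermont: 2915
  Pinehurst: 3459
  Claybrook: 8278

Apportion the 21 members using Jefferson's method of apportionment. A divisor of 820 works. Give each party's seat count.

Oakdale 4, Rivermont 3, Pinehurst 4, Claybrook 10

With modified divisor 820: modified quotas Oakdale 4.951, Rivermont 3.555, Pinehurst 4.218, Claybrook 10.095.
Rounding down: Oakdale 4, Rivermont 3, Pinehurst 4, Claybrook 10 (total 21).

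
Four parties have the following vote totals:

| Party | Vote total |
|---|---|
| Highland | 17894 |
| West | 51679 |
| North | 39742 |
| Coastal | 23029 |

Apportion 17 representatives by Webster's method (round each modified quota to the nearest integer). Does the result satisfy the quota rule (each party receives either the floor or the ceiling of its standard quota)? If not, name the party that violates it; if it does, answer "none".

Standard quotas: Highland 2.299, West 6.638, North 5.105, Coastal 2.958.
Webster allocation: Highland 2, West 7, North 5, Coastal 3.
Every allocation lies between the lower and upper quota.

none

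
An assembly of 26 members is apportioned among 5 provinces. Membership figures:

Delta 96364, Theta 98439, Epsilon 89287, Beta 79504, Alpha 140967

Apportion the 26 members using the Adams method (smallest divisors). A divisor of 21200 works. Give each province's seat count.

Delta: 5, Theta: 5, Epsilon: 5, Beta: 4, Alpha: 7

With modified divisor 21200: modified quotas Delta 4.545, Theta 4.643, Epsilon 4.212, Beta 3.750, Alpha 6.649.
Rounding up: Delta 5, Theta 5, Epsilon 5, Beta 4, Alpha 7 (total 26).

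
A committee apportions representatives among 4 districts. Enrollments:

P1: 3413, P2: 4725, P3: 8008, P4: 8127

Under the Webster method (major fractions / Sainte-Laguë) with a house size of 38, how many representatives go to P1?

5

Standard divisor 24273/38 ≈ 638.763; standard quotas: P1 5.343, P2 7.397, P3 12.537, P4 12.723.
Rounding to the nearest integer gives P1 5, P2 7, P3 13, P4 13 — total 38, matching the house size, so no adjustment is needed.
P1 receives 5.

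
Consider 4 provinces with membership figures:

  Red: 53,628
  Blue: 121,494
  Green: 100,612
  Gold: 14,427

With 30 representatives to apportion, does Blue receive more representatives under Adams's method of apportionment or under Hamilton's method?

Hamilton

Adams: Red 6, Blue 12, Green 10, Gold 2.
Hamilton: Red 6, Blue 13, Green 10, Gold 1.
Blue gets 12 under Adams and 13 under Hamilton.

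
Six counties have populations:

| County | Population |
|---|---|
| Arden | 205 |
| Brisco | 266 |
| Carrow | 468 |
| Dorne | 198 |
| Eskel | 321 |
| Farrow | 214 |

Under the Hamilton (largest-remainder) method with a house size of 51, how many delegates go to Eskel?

The standard divisor is 1672/51 ≈ 32.784.
Standard quotas: Arden 6.253, Brisco 8.114, Carrow 14.275, Dorne 6.039, Eskel 9.791, Farrow 6.528.
Lower quotas: Arden 6, Brisco 8, Carrow 14, Dorne 6, Eskel 9, Farrow 6 (sum 49, leaving 2 seats).
Remainders in descending order: Eskel 0.791, Farrow 0.528, Carrow 0.275, Arden 0.253, Brisco 0.114, Dorne 0.039.
Largest remainders: Eskel, Farrow receive the extra seats.
Eskel receives 10.

10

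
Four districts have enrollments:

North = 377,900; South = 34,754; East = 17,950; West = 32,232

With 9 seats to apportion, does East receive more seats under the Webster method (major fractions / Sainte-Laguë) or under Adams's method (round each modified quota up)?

Adams

Webster: North 7, South 1, East 0, West 1.
Adams: North 6, South 1, East 1, West 1.
East gets 0 under Webster and 1 under Adams.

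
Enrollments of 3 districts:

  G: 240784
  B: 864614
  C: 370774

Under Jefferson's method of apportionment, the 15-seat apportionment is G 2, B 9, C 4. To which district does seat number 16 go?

Priority for the next seat is population ÷ (current seats + 1).
Priorities: G 80261.333, B 86461.400, C 74154.800.
Highest priority: B.

B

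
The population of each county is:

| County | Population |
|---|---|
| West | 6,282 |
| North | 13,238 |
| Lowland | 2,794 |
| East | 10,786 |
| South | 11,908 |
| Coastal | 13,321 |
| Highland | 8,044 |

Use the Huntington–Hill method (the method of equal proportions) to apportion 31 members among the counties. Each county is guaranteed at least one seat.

With divisor 2115: modified quotas West 2.970, North 6.259, Lowland 1.321, East 5.100, South 5.630, Coastal 6.298, Highland 3.803.
Geometric-mean thresholds: West √(2·3)=2.449, North √(6·7)=6.481, Lowland √(1·2)=1.414, East √(5·6)=5.477, South √(5·6)=5.477, Coastal √(6·7)=6.481, Highland √(3·4)=3.464.
Each quota rounded against its threshold gives West 3, North 6, Lowland 1, East 5, South 6, Coastal 6, Highland 4 (total 31).

West: 3, North: 6, Lowland: 1, East: 5, South: 6, Coastal: 6, Highland: 4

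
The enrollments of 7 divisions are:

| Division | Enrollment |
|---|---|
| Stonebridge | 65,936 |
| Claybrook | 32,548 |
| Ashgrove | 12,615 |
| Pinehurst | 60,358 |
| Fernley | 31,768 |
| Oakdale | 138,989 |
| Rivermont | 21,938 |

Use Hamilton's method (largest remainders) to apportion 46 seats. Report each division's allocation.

Stonebridge 8; Claybrook 4; Ashgrove 2; Pinehurst 8; Fernley 4; Oakdale 17; Rivermont 3

Total 364152; standard divisor 364152/46 ≈ 7916.348.
Standard quotas: Stonebridge 8.3291, Claybrook 4.1115, Ashgrove 1.5935, Pinehurst 7.6245, Fernley 4.0130, Oakdale 17.5572, Rivermont 2.7712.
Lower quotas: Stonebridge 8, Claybrook 4, Ashgrove 1, Pinehurst 7, Fernley 4, Oakdale 17, Rivermont 2 (sum 43, leaving 3 seats).
Remainders in descending order: Rivermont 0.7712, Pinehurst 0.6245, Ashgrove 0.5935, Oakdale 0.5572, Stonebridge 0.3291, Claybrook 0.1115, Fernley 0.0130.
Largest remainders: Rivermont, Pinehurst, Ashgrove receive the extra seats.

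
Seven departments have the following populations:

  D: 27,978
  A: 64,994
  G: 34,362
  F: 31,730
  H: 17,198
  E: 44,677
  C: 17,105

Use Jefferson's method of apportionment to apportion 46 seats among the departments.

Standard divisor 238044/46 ≈ 5174.87; standard quotas: D 5.407, A 12.560, G 6.640, F 6.132, H 3.323, E 8.633, C 3.305.
Rounding down gives 5, 12, 6, 6, 3, 8, 3 = 43 seats, so the divisor must be adjusted.
With modified divisor 4800: modified quotas D 5.829, A 13.540, G 7.159, F 6.610, H 3.583, E 9.308, C 3.564.
Rounding down: D 5, A 13, G 7, F 6, H 3, E 9, C 3 (total 46).

D=5, A=13, G=7, F=6, H=3, E=9, C=3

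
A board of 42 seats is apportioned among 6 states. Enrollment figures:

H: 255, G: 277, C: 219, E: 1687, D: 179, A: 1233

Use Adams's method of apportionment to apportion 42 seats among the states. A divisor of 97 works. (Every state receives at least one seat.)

With modified divisor 97: modified quotas H 2.629, G 2.856, C 2.258, E 17.392, D 1.845, A 12.711.
Rounding up: H 3, G 3, C 3, E 18, D 2, A 13 (total 42).

H 3, G 3, C 3, E 18, D 2, A 13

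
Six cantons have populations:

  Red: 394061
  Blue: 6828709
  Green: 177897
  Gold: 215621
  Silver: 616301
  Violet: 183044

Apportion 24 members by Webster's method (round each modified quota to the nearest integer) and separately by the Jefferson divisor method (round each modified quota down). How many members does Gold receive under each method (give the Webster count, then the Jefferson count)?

Webster: Red 1, Blue 19, Green 0, Gold 1, Silver 2, Violet 1.
Jefferson: Red 1, Blue 22, Green 0, Gold 0, Silver 1, Violet 0.
Gold gets 1 under Webster and 0 under Jefferson.

1 and 0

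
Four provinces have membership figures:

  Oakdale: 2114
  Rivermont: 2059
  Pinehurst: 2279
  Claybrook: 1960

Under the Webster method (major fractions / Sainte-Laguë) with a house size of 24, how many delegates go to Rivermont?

6

Standard divisor 8412/24 ≈ 350.5; standard quotas: Oakdale 6.031, Rivermont 5.874, Pinehurst 6.502, Claybrook 5.592.
Rounding to the nearest integer gives 6, 6, 7, 6 = 25 seats, so the divisor must be adjusted.
With modified divisor 353: modified quotas Oakdale 5.989, Rivermont 5.833, Pinehurst 6.456, Claybrook 5.552.
Rounding to the nearest integer: Oakdale 6, Rivermont 6, Pinehurst 6, Claybrook 6 (total 24).
Rivermont receives 6.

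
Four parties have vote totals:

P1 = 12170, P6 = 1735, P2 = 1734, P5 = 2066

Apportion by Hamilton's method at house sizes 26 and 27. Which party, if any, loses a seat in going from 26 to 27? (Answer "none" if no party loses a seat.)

At 26 seats: P1 18, P6 3, P2 2, P5 3.
At 27 seats: P1 18, P6 3, P2 3, P5 3.
No party's allocation decreased.

none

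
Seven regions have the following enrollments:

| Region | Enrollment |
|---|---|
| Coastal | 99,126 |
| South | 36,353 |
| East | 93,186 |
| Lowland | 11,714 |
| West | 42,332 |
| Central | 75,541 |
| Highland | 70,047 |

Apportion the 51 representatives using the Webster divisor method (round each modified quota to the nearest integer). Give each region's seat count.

Coastal 12, South 4, East 11, Lowland 1, West 5, Central 9, Highland 9

Standard divisor 428299/51 ≈ 8398.02; standard quotas: Coastal 11.803, South 4.329, East 11.096, Lowland 1.395, West 5.041, Central 8.995, Highland 8.341.
Rounding to the nearest integer gives 12, 4, 11, 1, 5, 9, 8 = 50 seats, so the divisor must be adjusted.
With modified divisor 8200: modified quotas Coastal 12.089, South 4.433, East 11.364, Lowland 1.429, West 5.162, Central 9.212, Highland 8.542.
Rounding to the nearest integer: Coastal 12, South 4, East 11, Lowland 1, West 5, Central 9, Highland 9 (total 51).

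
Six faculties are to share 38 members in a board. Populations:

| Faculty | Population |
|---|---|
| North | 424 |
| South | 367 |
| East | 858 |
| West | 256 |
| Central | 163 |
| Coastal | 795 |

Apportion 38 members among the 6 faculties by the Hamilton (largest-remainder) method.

The standard divisor is 2863/38 ≈ 75.342.
Standard quotas: North 5.628, South 4.871, East 11.388, West 3.398, Central 2.163, Coastal 10.552.
Lower quotas: North 5, South 4, East 11, West 3, Central 2, Coastal 10 (sum 35, leaving 3 seats).
Remainders in descending order: South 0.871, North 0.628, Coastal 0.552, West 0.398, East 0.388, Central 0.163.
Largest remainders: South, North, Coastal receive the extra seats.

North 6; South 5; East 11; West 3; Central 2; Coastal 11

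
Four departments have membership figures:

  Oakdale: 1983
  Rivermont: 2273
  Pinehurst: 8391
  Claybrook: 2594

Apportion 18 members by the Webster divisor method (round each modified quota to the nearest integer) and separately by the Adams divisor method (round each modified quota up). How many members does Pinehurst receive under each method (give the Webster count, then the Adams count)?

10 and 9

Webster: Oakdale 2, Rivermont 3, Pinehurst 10, Claybrook 3.
Adams: Oakdale 3, Rivermont 3, Pinehurst 9, Claybrook 3.
Pinehurst gets 10 under Webster and 9 under Adams.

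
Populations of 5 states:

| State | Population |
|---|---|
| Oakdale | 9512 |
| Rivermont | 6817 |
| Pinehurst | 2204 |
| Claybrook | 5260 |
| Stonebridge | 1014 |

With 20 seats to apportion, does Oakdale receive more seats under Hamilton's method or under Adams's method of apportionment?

Hamilton

Hamilton: Oakdale 8, Rivermont 5, Pinehurst 2, Claybrook 4, Stonebridge 1.
Adams: Oakdale 7, Rivermont 6, Pinehurst 2, Claybrook 4, Stonebridge 1.
Oakdale gets 8 under Hamilton and 7 under Adams.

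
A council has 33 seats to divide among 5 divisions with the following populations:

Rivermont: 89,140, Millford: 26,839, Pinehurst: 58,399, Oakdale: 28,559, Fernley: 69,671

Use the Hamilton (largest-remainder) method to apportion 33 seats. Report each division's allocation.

Standard divisor: 272608 ÷ 33 ≈ 8260.848.
Standard quotas: Rivermont 10.7907, Millford 3.2489, Pinehurst 7.0694, Oakdale 3.4572, Fernley 8.4339.
Lower quotas: Rivermont 10, Millford 3, Pinehurst 7, Oakdale 3, Fernley 8 (sum 31, leaving 2 seats).
Remainders in descending order: Rivermont 0.7907, Oakdale 0.4572, Fernley 0.4339, Millford 0.2489, Pinehurst 0.0694.
Largest remainders: Rivermont, Oakdale receive the extra seats.

Rivermont=11; Millford=3; Pinehurst=7; Oakdale=4; Fernley=8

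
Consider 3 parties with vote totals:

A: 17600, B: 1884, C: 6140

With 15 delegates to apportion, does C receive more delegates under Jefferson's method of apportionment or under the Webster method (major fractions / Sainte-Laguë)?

Webster

Jefferson: A 11, B 1, C 3.
Webster: A 10, B 1, C 4.
C gets 3 under Jefferson and 4 under Webster.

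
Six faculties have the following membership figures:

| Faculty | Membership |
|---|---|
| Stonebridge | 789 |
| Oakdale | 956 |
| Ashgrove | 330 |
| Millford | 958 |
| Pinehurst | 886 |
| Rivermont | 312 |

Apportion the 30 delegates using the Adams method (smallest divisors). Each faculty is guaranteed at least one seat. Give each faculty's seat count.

Standard divisor 4231/30 ≈ 141.033; standard quotas: Stonebridge 5.594, Oakdale 6.779, Ashgrove 2.340, Millford 6.793, Pinehurst 6.282, Rivermont 2.212.
Rounding up gives 6, 7, 3, 7, 7, 3 = 33 seats, so the divisor must be adjusted.
With modified divisor 158.6: modified quotas Stonebridge 4.975, Oakdale 6.028, Ashgrove 2.081, Millford 6.040, Pinehurst 5.586, Rivermont 1.967.
Rounding up: Stonebridge 5, Oakdale 7, Ashgrove 3, Millford 7, Pinehurst 6, Rivermont 2 (total 30).

Stonebridge: 5, Oakdale: 7, Ashgrove: 3, Millford: 7, Pinehurst: 6, Rivermont: 2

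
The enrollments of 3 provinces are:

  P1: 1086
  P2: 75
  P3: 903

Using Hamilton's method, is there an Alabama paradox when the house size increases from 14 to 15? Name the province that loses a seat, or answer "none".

At 14 seats: P1 7, P2 1, P3 6.
At 15 seats: P1 8, P2 0, P3 7.
P2 drops from 1 to 0.

P2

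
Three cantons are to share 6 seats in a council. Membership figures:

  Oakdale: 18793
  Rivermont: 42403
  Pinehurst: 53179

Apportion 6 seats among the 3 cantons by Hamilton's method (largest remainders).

Oakdale=1; Rivermont=2; Pinehurst=3

The standard divisor is 114375/6 ≈ 19062.5.
Standard quotas: Oakdale 0.9859, Rivermont 2.2244, Pinehurst 2.7897.
Lower quotas: Oakdale 0, Rivermont 2, Pinehurst 2 (sum 4, leaving 2 seats).
Remainders in descending order: Oakdale 0.9859, Pinehurst 0.7897, Rivermont 0.2244.
Largest remainders: Oakdale, Pinehurst receive the extra seats.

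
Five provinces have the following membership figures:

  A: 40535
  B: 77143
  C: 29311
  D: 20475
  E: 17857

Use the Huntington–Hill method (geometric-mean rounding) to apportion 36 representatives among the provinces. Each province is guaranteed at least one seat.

A=8, B=15, C=6, D=4, E=3

With divisor 5239: modified quotas A 7.737, B 14.725, C 5.595, D 3.908, E 3.408.
Geometric-mean thresholds: A √(7·8)=7.483, B √(14·15)=14.491, C √(5·6)=5.477, D √(3·4)=3.464, E √(3·4)=3.464.
Each quota rounded against its threshold gives A 8, B 15, C 6, D 4, E 3 (total 36).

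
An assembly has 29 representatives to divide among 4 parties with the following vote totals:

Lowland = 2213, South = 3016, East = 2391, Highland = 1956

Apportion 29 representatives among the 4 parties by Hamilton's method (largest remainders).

Lowland=7, South=9, East=7, Highland=6

Standard divisor: 9576 ÷ 29 ≈ 330.207.
Standard quotas: Lowland 6.702, South 9.134, East 7.241, Highland 5.924.
Lower quotas: Lowland 6, South 9, East 7, Highland 5 (sum 27, leaving 2 seats).
Remainders in descending order: Highland 0.924, Lowland 0.702, East 0.241, South 0.134.
The surplus seats go to Highland, Lowland.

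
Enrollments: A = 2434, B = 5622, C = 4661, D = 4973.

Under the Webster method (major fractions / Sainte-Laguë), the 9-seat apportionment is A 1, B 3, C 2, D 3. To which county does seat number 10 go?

Priority for the next seat is population ÷ (current seats + 0.5).
Priorities: A 1622.667, B 1606.286, C 1864.400, D 1420.857.
Highest priority: C.

C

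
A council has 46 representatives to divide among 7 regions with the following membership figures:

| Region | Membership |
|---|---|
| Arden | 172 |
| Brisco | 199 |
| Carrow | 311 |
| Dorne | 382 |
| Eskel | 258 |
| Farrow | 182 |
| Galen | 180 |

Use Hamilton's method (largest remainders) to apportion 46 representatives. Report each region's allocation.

Arden=5, Brisco=5, Carrow=9, Dorne=10, Eskel=7, Farrow=5, Galen=5

Standard divisor: 1684 ÷ 46 ≈ 36.609.
Standard quotas: Arden 4.698, Brisco 5.436, Carrow 8.495, Dorne 10.435, Eskel 7.048, Farrow 4.971, Galen 4.917.
Lower quotas: Arden 4, Brisco 5, Carrow 8, Dorne 10, Eskel 7, Farrow 4, Galen 4 (sum 42, leaving 4 seats).
Remainders in descending order: Farrow 0.971, Galen 0.917, Arden 0.698, Carrow 0.495, Brisco 0.436, Dorne 0.435, Eskel 0.048.
Largest remainders: Farrow, Galen, Arden, Carrow receive the extra seats.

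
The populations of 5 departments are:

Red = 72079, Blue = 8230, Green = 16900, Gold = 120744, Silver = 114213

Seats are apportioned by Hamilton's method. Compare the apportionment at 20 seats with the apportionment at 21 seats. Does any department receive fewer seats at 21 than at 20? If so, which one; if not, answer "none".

Blue

At 20 seats: Red 4, Blue 1, Green 1, Gold 7, Silver 7.
At 21 seats: Red 5, Blue 0, Green 1, Gold 8, Silver 7.
Blue drops from 1 to 0.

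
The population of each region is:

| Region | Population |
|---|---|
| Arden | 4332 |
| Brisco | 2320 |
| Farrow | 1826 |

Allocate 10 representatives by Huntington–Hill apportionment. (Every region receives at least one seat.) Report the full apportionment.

With divisor 869: modified quotas Arden 4.985, Brisco 2.670, Farrow 2.101.
Geometric-mean thresholds: Arden √(4·5)=4.472, Brisco √(2·3)=2.449, Farrow √(2·3)=2.449.
Each quota rounded against its threshold gives Arden 5, Brisco 3, Farrow 2 (total 10).

Arden: 5, Brisco: 3, Farrow: 2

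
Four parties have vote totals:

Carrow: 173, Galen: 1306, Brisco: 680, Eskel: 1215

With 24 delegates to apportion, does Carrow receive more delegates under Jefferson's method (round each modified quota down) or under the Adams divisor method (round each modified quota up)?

Adams

Jefferson: Carrow 1, Galen 9, Brisco 5, Eskel 9.
Adams: Carrow 2, Galen 9, Brisco 5, Eskel 8.
Carrow gets 1 under Jefferson and 2 under Adams.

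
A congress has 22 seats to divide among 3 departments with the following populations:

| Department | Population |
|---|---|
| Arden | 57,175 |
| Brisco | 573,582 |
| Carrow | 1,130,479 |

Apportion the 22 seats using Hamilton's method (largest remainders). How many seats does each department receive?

Arden=1, Brisco=7, Carrow=14

Standard divisor: 1761236 ÷ 22 ≈ 80056.182.
Standard quotas: Arden 0.7142, Brisco 7.1647, Carrow 14.1211.
Lower quotas: Arden 0, Brisco 7, Carrow 14 (sum 21, leaving 1 seat).
Remainders in descending order: Arden 0.7142, Brisco 0.1647, Carrow 0.1211.
The surplus seat goes to Arden.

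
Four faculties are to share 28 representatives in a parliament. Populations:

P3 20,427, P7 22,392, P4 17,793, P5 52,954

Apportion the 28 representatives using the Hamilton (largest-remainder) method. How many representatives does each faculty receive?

Standard divisor: 113566 ÷ 28 ≈ 4055.929.
Standard quotas: P3 5.0363, P7 5.5208, P4 4.3869, P5 13.0559.
Lower quotas: P3 5, P7 5, P4 4, P5 13 (sum 27, leaving 1 seat).
Remainders in descending order: P7 0.5208, P4 0.3869, P5 0.0559, P3 0.0363.
The surplus seat goes to P7.

P3 5; P7 6; P4 4; P5 13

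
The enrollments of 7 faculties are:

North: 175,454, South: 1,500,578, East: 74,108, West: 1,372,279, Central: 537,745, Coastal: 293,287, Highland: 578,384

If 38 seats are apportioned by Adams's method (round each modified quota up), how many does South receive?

Standard divisor 4531835/38 ≈ 119258.816; standard quotas: North 1.471, South 12.583, East 0.621, West 11.507, Central 4.509, Coastal 2.459, Highland 4.850.
Rounding up gives 2, 13, 1, 12, 5, 3, 5 = 41 seats, so the divisor must be adjusted.
With modified divisor 135400: modified quotas North 1.296, South 11.083, East 0.547, West 10.135, Central 3.972, Coastal 2.166, Highland 4.272.
Rounding up: North 2, South 12, East 1, West 11, Central 4, Coastal 3, Highland 5 (total 38).
South receives 12.

12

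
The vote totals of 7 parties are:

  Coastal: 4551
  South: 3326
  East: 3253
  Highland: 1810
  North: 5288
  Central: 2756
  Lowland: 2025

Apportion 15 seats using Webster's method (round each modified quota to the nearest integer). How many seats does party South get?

Standard divisor 23009/15 ≈ 1533.933; standard quotas: Coastal 2.967, South 2.168, East 2.121, Highland 1.180, North 3.447, Central 1.797, Lowland 1.320.
Rounding to the nearest integer gives 3, 2, 2, 1, 3, 2, 1 = 14 seats, so the divisor must be adjusted.
With modified divisor 1400: modified quotas Coastal 3.251, South 2.376, East 2.324, Highland 1.293, North 3.777, Central 1.969, Lowland 1.446.
Rounding to the nearest integer: Coastal 3, South 2, East 2, Highland 1, North 4, Central 2, Lowland 1 (total 15).
South receives 2.

2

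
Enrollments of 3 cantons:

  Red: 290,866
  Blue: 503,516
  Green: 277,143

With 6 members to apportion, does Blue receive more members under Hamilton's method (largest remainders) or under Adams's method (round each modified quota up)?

Hamilton: Red 2, Blue 3, Green 1.
Adams: Red 2, Blue 2, Green 2.
Blue gets 3 under Hamilton and 2 under Adams.

Hamilton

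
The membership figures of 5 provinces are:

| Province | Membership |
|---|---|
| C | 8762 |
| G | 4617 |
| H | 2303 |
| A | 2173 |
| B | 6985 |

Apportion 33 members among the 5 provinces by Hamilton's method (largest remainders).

C 12, G 6, H 3, A 3, B 9

Standard divisor: 24840 ÷ 33 ≈ 752.727.
Standard quotas: C 11.6403, G 6.1337, H 3.0595, A 2.8868, B 9.2796.
Lower quotas: C 11, G 6, H 3, A 2, B 9 (sum 31, leaving 2 seats).
Remainders in descending order: A 0.8868, C 0.6403, B 0.2796, G 0.1337, H 0.0595.
The surplus seats go to A, C.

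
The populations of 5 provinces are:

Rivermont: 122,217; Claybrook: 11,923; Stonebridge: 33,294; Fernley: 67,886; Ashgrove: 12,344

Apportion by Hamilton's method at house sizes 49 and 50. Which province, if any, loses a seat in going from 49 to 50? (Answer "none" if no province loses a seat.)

At 49 seats: Rivermont 24, Claybrook 2, Stonebridge 7, Fernley 13, Ashgrove 3.
At 50 seats: Rivermont 25, Claybrook 2, Stonebridge 7, Fernley 14, Ashgrove 2.
Ashgrove drops from 3 to 2.

Ashgrove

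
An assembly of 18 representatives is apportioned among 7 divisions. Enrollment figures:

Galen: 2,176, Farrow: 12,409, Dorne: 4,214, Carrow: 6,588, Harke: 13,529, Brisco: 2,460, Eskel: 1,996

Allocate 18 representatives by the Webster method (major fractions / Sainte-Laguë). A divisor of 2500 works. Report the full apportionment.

Galen: 1, Farrow: 5, Dorne: 2, Carrow: 3, Harke: 5, Brisco: 1, Eskel: 1

With modified divisor 2500: modified quotas Galen 0.870, Farrow 4.964, Dorne 1.686, Carrow 2.635, Harke 5.412, Brisco 0.984, Eskel 0.798.
Rounding to the nearest integer: Galen 1, Farrow 5, Dorne 2, Carrow 3, Harke 5, Brisco 1, Eskel 1 (total 18).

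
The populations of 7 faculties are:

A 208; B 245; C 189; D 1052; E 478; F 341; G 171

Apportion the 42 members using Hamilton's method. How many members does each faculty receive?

Total 2684; standard divisor 2684/42 ≈ 63.905.
Standard quotas: A 3.255, B 3.834, C 2.958, D 16.462, E 7.480, F 5.336, G 2.676.
Lower quotas: A 3, B 3, C 2, D 16, E 7, F 5, G 2 (sum 38, leaving 4 seats).
Remainders in descending order: C 0.958, B 0.834, G 0.676, E 0.480, D 0.462, F 0.336, A 0.255.
Largest remainders: C, B, G, E receive the extra seats.

A: 3, B: 4, C: 3, D: 16, E: 8, F: 5, G: 3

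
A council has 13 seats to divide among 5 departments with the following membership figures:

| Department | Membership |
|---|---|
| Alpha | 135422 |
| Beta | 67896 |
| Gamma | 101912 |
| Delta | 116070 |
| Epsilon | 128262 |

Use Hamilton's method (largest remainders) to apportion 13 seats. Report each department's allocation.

Total 549562; standard divisor 549562/13 = 42274.
Standard quotas: Alpha 3.2034, Beta 1.6061, Gamma 2.4107, Delta 2.7457, Epsilon 3.0341.
Lower quotas: Alpha 3, Beta 1, Gamma 2, Delta 2, Epsilon 3 (sum 11, leaving 2 seats).
Remainders in descending order: Delta 0.7457, Beta 0.6061, Gamma 0.4107, Alpha 0.2034, Epsilon 0.0341.
The surplus seats go to Delta, Beta.

Alpha 3, Beta 2, Gamma 2, Delta 3, Epsilon 3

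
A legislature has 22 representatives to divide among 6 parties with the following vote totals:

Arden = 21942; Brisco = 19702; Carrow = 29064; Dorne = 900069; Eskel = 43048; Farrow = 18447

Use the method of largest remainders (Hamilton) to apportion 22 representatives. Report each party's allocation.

Total 1032272; standard divisor 1032272/22 ≈ 46921.455.
Standard quotas: Arden 0.4676, Brisco 0.4199, Carrow 0.6194, Dorne 19.1825, Eskel 0.9174, Farrow 0.3931.
Lower quotas: Arden 0, Brisco 0, Carrow 0, Dorne 19, Eskel 0, Farrow 0 (sum 19, leaving 3 seats).
Remainders in descending order: Eskel 0.9174, Carrow 0.6194, Arden 0.4676, Brisco 0.4199, Farrow 0.3931, Dorne 0.1825.
The surplus seats go to Eskel, Carrow, Arden.

Arden: 1; Brisco: 0; Carrow: 1; Dorne: 19; Eskel: 1; Farrow: 0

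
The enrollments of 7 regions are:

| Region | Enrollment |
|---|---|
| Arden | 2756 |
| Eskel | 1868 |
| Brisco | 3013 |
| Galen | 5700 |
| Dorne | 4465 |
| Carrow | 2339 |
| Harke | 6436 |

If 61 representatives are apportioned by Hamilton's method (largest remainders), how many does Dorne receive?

The standard divisor is 26577/61 ≈ 435.689.
Standard quotas: Arden 6.3256, Eskel 4.2875, Brisco 6.9155, Galen 13.0827, Dorne 10.2481, Carrow 5.3685, Harke 14.7720.
Lower quotas: Arden 6, Eskel 4, Brisco 6, Galen 13, Dorne 10, Carrow 5, Harke 14 (sum 58, leaving 3 seats).
Remainders in descending order: Brisco 0.9155, Harke 0.7720, Carrow 0.3685, Arden 0.3256, Eskel 0.2875, Dorne 0.2481, Galen 0.0827.
The surplus seats go to Brisco, Harke, Carrow.
Dorne receives 10.

10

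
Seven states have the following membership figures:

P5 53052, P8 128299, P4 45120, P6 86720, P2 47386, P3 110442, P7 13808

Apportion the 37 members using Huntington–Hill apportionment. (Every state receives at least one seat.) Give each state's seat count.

P5 4; P8 10; P4 3; P6 7; P2 4; P3 8; P7 1

With divisor 13203: modified quotas P5 4.018, P8 9.717, P4 3.417, P6 6.568, P2 3.589, P3 8.365, P7 1.046.
Geometric-mean thresholds: P5 √(4·5)=4.472, P8 √(9·10)=9.487, P4 √(3·4)=3.464, P6 √(6·7)=6.481, P2 √(3·4)=3.464, P3 √(8·9)=8.485, P7 √(1·2)=1.414.
Each quota rounded against its threshold gives P5 4, P8 10, P4 3, P6 7, P2 4, P3 8, P7 1 (total 37).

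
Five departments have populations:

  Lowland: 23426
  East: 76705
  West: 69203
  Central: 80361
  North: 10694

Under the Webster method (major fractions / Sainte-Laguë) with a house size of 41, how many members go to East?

Standard divisor 260389/41 ≈ 6350.951; standard quotas: Lowland 3.689, East 12.078, West 10.896, Central 12.653, North 1.684.
Rounding to the nearest integer gives 4, 12, 11, 13, 2 = 42 seats, so the divisor must be adjusted.
With modified divisor 6500: modified quotas Lowland 3.604, East 11.801, West 10.647, Central 12.363, North 1.645.
Rounding to the nearest integer: Lowland 4, East 12, West 11, Central 12, North 2 (total 41).
East receives 12.

12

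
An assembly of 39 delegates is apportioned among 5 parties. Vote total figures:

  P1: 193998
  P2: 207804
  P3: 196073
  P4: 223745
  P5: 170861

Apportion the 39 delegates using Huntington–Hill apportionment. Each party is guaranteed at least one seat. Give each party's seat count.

P1=7, P2=8, P3=8, P4=9, P5=7

With divisor 26063: modified quotas P1 7.443, P2 7.973, P3 7.523, P4 8.585, P5 6.556.
Geometric-mean thresholds: P1 √(7·8)=7.483, P2 √(7·8)=7.483, P3 √(7·8)=7.483, P4 √(8·9)=8.485, P5 √(6·7)=6.481.
Each quota rounded against its threshold gives P1 7, P2 8, P3 8, P4 9, P5 7 (total 39).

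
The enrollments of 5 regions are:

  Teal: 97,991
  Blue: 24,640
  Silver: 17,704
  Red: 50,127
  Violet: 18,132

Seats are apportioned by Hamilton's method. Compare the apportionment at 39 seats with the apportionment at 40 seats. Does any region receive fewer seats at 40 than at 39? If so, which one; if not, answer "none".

At 39 seats: Teal 18, Blue 5, Silver 3, Red 9, Violet 4.
At 40 seats: Teal 19, Blue 5, Silver 3, Red 10, Violet 3.
Violet drops from 4 to 3.

Violet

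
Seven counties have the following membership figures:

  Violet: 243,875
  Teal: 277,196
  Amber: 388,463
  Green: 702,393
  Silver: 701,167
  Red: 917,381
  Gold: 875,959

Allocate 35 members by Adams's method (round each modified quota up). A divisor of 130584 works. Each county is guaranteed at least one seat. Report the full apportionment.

Violet=2; Teal=3; Amber=3; Green=6; Silver=6; Red=8; Gold=7

With modified divisor 130584: modified quotas Violet 1.868, Teal 2.123, Amber 2.975, Green 5.379, Silver 5.369, Red 7.025, Gold 6.708.
Rounding up: Violet 2, Teal 3, Amber 3, Green 6, Silver 6, Red 8, Gold 7 (total 35).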